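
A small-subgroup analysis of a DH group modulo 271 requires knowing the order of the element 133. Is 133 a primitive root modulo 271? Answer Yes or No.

φ(271) = 271 − 1 = 270 = 2 · 3^3 · 5.
Test 133^(270/q) mod 271 for each prime factor q of 270:
133^135 ≡ 270 (mod 271)  [q = 2: ≢ 1 ✓]
133^90 ≡ 242 (mod 271)  [q = 3: ≢ 1 ✓]
133^54 ≡ 10 (mod 271)  [q = 5: ≢ 1 ✓]
All checks pass, so 133 has order 270 and is a primitive root modulo 271.

Yes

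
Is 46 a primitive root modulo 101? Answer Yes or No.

Yes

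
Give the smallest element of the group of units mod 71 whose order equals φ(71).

7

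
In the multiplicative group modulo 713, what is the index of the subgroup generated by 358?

2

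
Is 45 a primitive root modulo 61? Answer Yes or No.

φ(61) = 61 − 1 = 60 = 2^2 · 3 · 5.
45 is a primitive root mod 61 iff 45^(φ(61)/q) ≢ 1 for every prime q | φ(61), i.e. q ∈ {2, 3, 5}.
45^30 ≡ 1 (mod 61)  [q = 2: ≡ 1 ✗]
45^20 ≡ 47 (mod 61)  [q = 3: ≢ 1 ✓]
45^12 ≡ 34 (mod 61)  [q = 5: ≢ 1 ✓]
45^30 ≡ 1 shows ord(45) | 30, strictly less than φ(61); not a primitive root.

No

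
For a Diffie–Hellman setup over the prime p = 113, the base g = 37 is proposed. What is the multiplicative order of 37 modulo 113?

112

Since 37 ∈ (Z/113Z)^×, its order divides φ(113) = 113 − 1 = 112 = 2^4 · 7.
Divisors of 112: 1, 2, 4, 7, 8, 14, 16, 28, 56, 112.
Check 37^d mod 113 for each divisor in increasing order:
37^1 ≡ 37 (mod 113)
37^2 ≡ 13 (mod 113)
37^4 ≡ 56 (mod 113)
37^7 ≡ 42 (mod 113)
37^8 ≡ 85 (mod 113)
37^14 ≡ 69 (mod 113)
37^16 ≡ 106 (mod 113)
37^28 ≡ 15 (mod 113)
37^56 ≡ 112 (mod 113)
37^112 ≡ 1 (mod 113) ✓
So ord_113(37) = 112.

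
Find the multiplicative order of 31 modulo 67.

66

By Lagrange's theorem, ord_67(31) divides φ(67) = 67 − 1 = 66 = 2 · 3 · 11.
Divisors of 66: 1, 2, 3, 6, 11, 22, 33, 66.
Compute 31^d (mod 67) for the divisors d until we hit 1:
31^1 ≡ 31
31^2 ≡ 23
31^3 ≡ 43
31^6 ≡ 40
31^11 ≡ 30
31^22 ≡ 29
31^33 ≡ 66
31^66 ≡ 1
So ord_67(31) = 66.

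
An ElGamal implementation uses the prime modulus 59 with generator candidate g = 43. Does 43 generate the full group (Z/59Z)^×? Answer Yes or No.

φ(59) = 59 − 1 = 58 = 2 · 29.
Test 43^(58/q) mod 59 for each prime factor q of 58:
43^29 ≡ 58 (mod 59)  [q = 2: ≢ 1 ✓]
43^2 ≡ 20 (mod 59)  [q = 29: ≢ 1 ✓]
All checks pass, so 43 has order 58 and is a primitive root modulo 59.

Yes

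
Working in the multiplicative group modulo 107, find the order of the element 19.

Since 19 ∈ (Z/107Z)^×, its order divides φ(107) = 107 − 1 = 106 = 2 · 53.
Divisors of 106: 1, 2, 53, 106.
Test each divisor d:
19^1 ≡ 19 (mod 107)
19^2 ≡ 40 (mod 107)
19^53 ≡ 1 (mod 107) ✓
The smallest such exponent is 53, so the order of 19 is 53.

53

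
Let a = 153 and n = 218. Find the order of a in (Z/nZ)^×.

108

By Lagrange's theorem, ord_218(153) divides φ(218) = φ(2)·φ(109) = 1·108 = 108 = 2^2 · 3^3.
Divisors of 108: 1, 2, 3, 4, 6, 9, 12, 18, 27, 36, 54, 108.
Test each divisor d:
153^1 ≡ 153 (mod 218)
153^2 ≡ 83 (mod 218)
153^3 ≡ 55 (mod 218)
153^4 ≡ 131 (mod 218)
153^6 ≡ 191 (mod 218)
153^9 ≡ 41 (mod 218)
153^12 ≡ 75 (mod 218)
153^18 ≡ 155 (mod 218)
153^27 ≡ 33 (mod 218)
153^36 ≡ 45 (mod 218)
153^54 ≡ 217 (mod 218)
153^108 ≡ 1 (mod 218) ✓
The smallest such exponent is 108, so the order of 153 is 108.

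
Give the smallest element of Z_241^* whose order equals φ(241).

7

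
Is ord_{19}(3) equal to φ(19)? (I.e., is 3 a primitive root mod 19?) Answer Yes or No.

Yes

φ(19) = 19 − 1 = 18 = 2 · 3^2.
An element g generates (Z/19Z)^× iff g^(18/q) ≢ 1 (mod 19) for each prime q ∈ {2, 3}.
3^9 ≡ 18 (mod 19)  [q = 2: ≢ 1 ✓]
3^6 ≡ 7 (mod 19)  [q = 3: ≢ 1 ✓]
Every test exponent gives a nontrivial residue, hence 3 generates the full group.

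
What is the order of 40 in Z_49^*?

Since 40 ∈ (Z/49Z)^×, its order divides φ(49) = φ(7^2) = 7·(7−1) = 42 = 2 · 3 · 7.
Divisors of 42: 1, 2, 3, 6, 7, 14, 21, 42.
Check 40^d mod 49 for each divisor in increasing order:
40^1 ≡ 40
40^2 ≡ 32
40^3 ≡ 6
40^6 ≡ 36
40^7 ≡ 19
40^14 ≡ 18
40^21 ≡ 48
40^42 ≡ 1
The smallest such exponent is 42, so the order of 40 is 42.

42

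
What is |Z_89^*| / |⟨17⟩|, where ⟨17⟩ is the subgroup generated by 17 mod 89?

By Lagrange's theorem, ord_89(17) divides φ(89) = 89 − 1 = 88 = 2^3 · 11.
Divisors of 88: 1, 2, 4, 8, 11, 22, 44, 88.
Test each divisor d:
17^1 ≡ 17 (mod 89)
17^2 ≡ 22 (mod 89)
17^4 ≡ 39 (mod 89)
17^8 ≡ 8 (mod 89)
17^11 ≡ 55 (mod 89)
17^22 ≡ 88 (mod 89)
17^44 ≡ 1 (mod 89) ✓
Thus |⟨17⟩| = ord(17) = 44.
The index is φ(89) / ord(17) = 88 / 44 = 2.

2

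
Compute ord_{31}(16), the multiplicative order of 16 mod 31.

The order of 16 must divide φ(31) = 31 − 1 = 30 = 2 · 3 · 5.
Divisors of 30: 1, 2, 3, 5, 6, 10, 15, 30.
Evaluate successive powers at the divisors of 30:
16^1 ≡ 16 (mod 31)
16^2 ≡ 8 (mod 31)
16^3 ≡ 4 (mod 31)
16^5 ≡ 1 (mod 31) ✓
Therefore the multiplicative order of 16 modulo 31 is 5.

5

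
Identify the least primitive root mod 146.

φ(146) = φ(2)·φ(73) = 1·72 = 72 = 2^3 · 3^2.
Test candidates g = 2, 3, … against the prime factors q ∈ {2, 3} of φ(146): g is a generator iff g^(72/q) ≢ 1 for every such q.
g = 2: gcd(2, 146) = 2 > 1, not a unit — skip.
g = 3: 3^36 ≡ 1 — hits 1, so not a primitive root.
g = 4: gcd(4, 146) = 2 > 1, not a unit — skip.
g = 5: 5^36 ≡ 145; 5^24 ≡ 81 — none is 1, so 5 is a primitive root.
Hence the least primitive root of 146 is 5.

5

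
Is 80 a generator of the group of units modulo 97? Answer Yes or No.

Yes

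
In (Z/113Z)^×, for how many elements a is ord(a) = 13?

φ(113) = 113 − 1 = 112 = 2^4 · 7.
Since (Z/113Z)^× is cyclic of order 112, the number of elements of order d is φ(d) when d | 112 and 0 otherwise.
Here 112 is not a multiple of 13, so there are no elements of order 13.

0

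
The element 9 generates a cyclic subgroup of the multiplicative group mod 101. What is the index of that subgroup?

2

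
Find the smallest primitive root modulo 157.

5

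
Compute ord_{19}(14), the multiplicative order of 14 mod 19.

By Lagrange's theorem, ord_19(14) divides φ(19) = 19 − 1 = 18 = 2 · 3^2.
Divisors of 18: 1, 2, 3, 6, 9, 18.
Compute 14^d (mod 19) for the divisors d until we hit 1:
14^1 ≡ 14
14^2 ≡ 6
14^3 ≡ 8
14^6 ≡ 7
14^9 ≡ 18
14^18 ≡ 1
The smallest such exponent is 18, so the order of 14 is 18.

18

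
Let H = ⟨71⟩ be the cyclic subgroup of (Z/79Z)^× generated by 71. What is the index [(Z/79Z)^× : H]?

3

By Lagrange's theorem, ord_79(71) divides φ(79) = 79 − 1 = 78 = 2 · 3 · 13.
Divisors of 78: 1, 2, 3, 6, 13, 26, 39, 78.
Check 71^d mod 79 for each divisor in increasing order:
71^1 ≡ 71
71^2 ≡ 64
71^3 ≡ 41
71^6 ≡ 22
71^13 ≡ 78
71^26 ≡ 1
So ord_79(71) = 26, hence |⟨71⟩| = 26.
[(Z/79Z)^× : ⟨71⟩] = 78/26 = 3.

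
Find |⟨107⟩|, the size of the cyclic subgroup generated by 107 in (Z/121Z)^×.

110

ord(107) | φ(121) = φ(11^2) = 11·(11−1) = 110 = 2 · 5 · 11.
Divisors of 110: 1, 2, 5, 10, 11, 22, 55, 110.
Compute 107^d (mod 121) for the divisors d until we hit 1:
107^1 ≡ 107 (mod 121)
107^2 ≡ 75 (mod 121)
107^5 ≡ 21 (mod 121)
107^10 ≡ 78 (mod 121)
107^11 ≡ 118 (mod 121)
107^22 ≡ 9 (mod 121)
107^55 ≡ 120 (mod 121)
107^110 ≡ 1 (mod 121) ✓
The smallest such exponent is 110, so the order of 107 is 110.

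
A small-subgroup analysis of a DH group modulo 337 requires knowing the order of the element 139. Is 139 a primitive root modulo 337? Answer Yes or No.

Yes

φ(337) = 337 − 1 = 336 = 2^4 · 3 · 7.
It suffices to check that the order of 139 is not a proper divisor of 336: compute 139^(336/q) for q ∈ {2, 3, 7}.
139^168 ≡ 336 (mod 337)  [q = 2: ≢ 1 ✓]
139^112 ≡ 208 (mod 337)  [q = 3: ≢ 1 ✓]
139^48 ≡ 79 (mod 337)  [q = 7: ≢ 1 ✓]
None equal 1, so ord_337(139) = 336: 139 is a primitive root.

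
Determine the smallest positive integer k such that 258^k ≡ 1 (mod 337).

14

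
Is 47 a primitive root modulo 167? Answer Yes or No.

φ(167) = 167 − 1 = 166 = 2 · 83.
Test 47^(166/q) mod 167 for each prime factor q of 166:
47^83 ≡ 1 (mod 167)  [q = 2: ≡ 1 ✗]
47^2 ≡ 38 (mod 167)  [q = 83: ≢ 1 ✓]
The check at q = 2 fails, so 47 generates a proper subgroup.

No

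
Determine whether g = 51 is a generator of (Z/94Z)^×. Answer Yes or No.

No

φ(94) = φ(2)·φ(47) = 1·46 = 46 = 2 · 23.
51 is a primitive root mod 94 iff 51^(φ(94)/q) ≢ 1 for every prime q | φ(94), i.e. q ∈ {2, 23}.
51^23 ≡ 1 (mod 94)  [q = 2: ≡ 1 ✗]
51^2 ≡ 63 (mod 94)  [q = 23: ≢ 1 ✓]
51^23 ≡ 1 shows ord(51) | 23, strictly less than φ(94); not a primitive root.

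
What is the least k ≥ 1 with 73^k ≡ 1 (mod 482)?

By Lagrange's theorem, ord_482(73) divides φ(482) = φ(2)·φ(241) = 1·240 = 240 = 2^4 · 3 · 5.
Divisors of 240: 1, 2, 3, 4, 5, 6, 8, 10, 12, 15, 16, 20, 24, 30, 40, 48, 60, 80, 120, 240.
Test each divisor d:
73^1 ≡ 73
73^2 ≡ 27
73^3 ≡ 43
73^4 ≡ 247
73^5 ≡ 197
73^6 ≡ 403
73^8 ≡ 277
73^10 ≡ 249
73^12 ≡ 457
73^15 ≡ 371
73^16 ≡ 91
73^20 ≡ 305
73^24 ≡ 143
73^30 ≡ 271
73^40 ≡ 481
73^48 ≡ 205
73^60 ≡ 177
73^80 ≡ 1
The smallest such exponent is 80, so the order of 73 is 80.

80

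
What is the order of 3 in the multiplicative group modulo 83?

By Lagrange's theorem, ord_83(3) divides φ(83) = 83 − 1 = 82 = 2 · 41.
Divisors of 82: 1, 2, 41, 82.
Check 3^d mod 83 for each divisor in increasing order:
3^1 ≡ 3 (mod 83)
3^2 ≡ 9 (mod 83)
3^41 ≡ 1 (mod 83) ✓
Hence ord(3) = 41.

41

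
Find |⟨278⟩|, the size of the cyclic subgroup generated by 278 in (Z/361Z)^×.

114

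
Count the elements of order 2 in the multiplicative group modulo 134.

1

φ(134) = φ(2)·φ(67) = 1·66 = 66 = 2 · 3 · 11.
In a cyclic group of order 66, there are φ(d) elements of order d for each divisor d of 66, and zero for non-divisors.
2 | 66, and φ(2) = 2 − 1 = 1.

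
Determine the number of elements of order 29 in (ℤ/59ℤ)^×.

φ(59) = 59 − 1 = 58 = 2 · 29.
(Z/59Z)^× is cyclic (|G| = 58); a cyclic group of order m has exactly φ(d) elements of each order d | m, and none otherwise.
29 | 58, and φ(29) = 29 − 1 = 28.

28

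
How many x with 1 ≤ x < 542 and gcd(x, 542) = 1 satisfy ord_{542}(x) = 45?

24

φ(542) = φ(2)·φ(271) = 1·270 = 270 = 2 · 3^3 · 5.
(Z/542Z)^× is cyclic (|G| = 270); a cyclic group of order m has exactly φ(d) elements of each order d | m, and none otherwise.
45 = 3^2 · 5 divides 270, and φ(45) = 24.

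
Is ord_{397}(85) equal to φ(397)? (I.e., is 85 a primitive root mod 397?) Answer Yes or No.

No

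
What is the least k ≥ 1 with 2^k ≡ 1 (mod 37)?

36

The order of 2 must divide φ(37) = 37 − 1 = 36 = 2^2 · 3^2.
Divisors of 36: 1, 2, 3, 4, 6, 9, 12, 18, 36.
Check 2^d mod 37 for each divisor in increasing order:
2^1 ≡ 2 (mod 37)
2^2 ≡ 4 (mod 37)
2^3 ≡ 8 (mod 37)
2^4 ≡ 16 (mod 37)
2^6 ≡ 27 (mod 37)
2^9 ≡ 31 (mod 37)
2^12 ≡ 26 (mod 37)
2^18 ≡ 36 (mod 37)
2^36 ≡ 1 (mod 37) ✓
Hence ord(2) = 36.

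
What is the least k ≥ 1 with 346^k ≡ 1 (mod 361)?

By Lagrange's theorem, ord_361(346) divides φ(361) = φ(19^2) = 19·(19−1) = 342 = 2 · 3^2 · 19.
Divisors of 342: 1, 2, 3, 6, 9, 18, 19, 38, 57, 114, 171, 342.
Compute 346^d (mod 361) for the divisors d until we hit 1:
346^1 ≡ 346
346^2 ≡ 225
346^3 ≡ 235
346^6 ≡ 353
346^9 ≡ 286
346^18 ≡ 210
346^19 ≡ 99
346^38 ≡ 54
346^57 ≡ 292
346^114 ≡ 68
346^171 ≡ 1
The smallest such exponent is 171, so the order of 346 is 171.

171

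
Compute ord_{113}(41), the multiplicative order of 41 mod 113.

56

By Lagrange's theorem, ord_113(41) divides φ(113) = 113 − 1 = 112 = 2^4 · 7.
Divisors of 112: 1, 2, 4, 7, 8, 14, 16, 28, 56, 112.
Compute 41^d (mod 113) for the divisors d until we hit 1:
41^1 ≡ 41 (mod 113)
41^2 ≡ 99 (mod 113)
41^4 ≡ 83 (mod 113)
41^7 ≡ 44 (mod 113)
41^8 ≡ 109 (mod 113)
41^14 ≡ 15 (mod 113)
41^16 ≡ 16 (mod 113)
41^28 ≡ 112 (mod 113)
41^56 ≡ 1 (mod 113) ✓
The smallest such exponent is 56, so the order of 41 is 56.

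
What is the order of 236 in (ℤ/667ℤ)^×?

By Lagrange's theorem, ord_667(236) divides φ(667) = φ(23·29) = (23−1)·(29−1) = 22·28 = 616 = 2^3 · 7 · 11.
Divisors of 616: 1, 2, 4, 7, 8, 11, 14, 22, 28, 44, 56, 77, 88, 154, 308, 616.
Check 236^d mod 667 for each divisor in increasing order:
236^1 ≡ 236 (mod 667)
236^2 ≡ 335 (mod 667)
236^4 ≡ 169 (mod 667)
236^7 ≡ 463 (mod 667)
236^8 ≡ 547 (mod 667)
236^11 ≡ 208 (mod 667)
236^14 ≡ 262 (mod 667)
236^22 ≡ 576 (mod 667)
236^28 ≡ 610 (mod 667)
236^44 ≡ 277 (mod 667)
236^56 ≡ 581 (mod 667)
236^77 ≡ 231 (mod 667)
236^88 ≡ 24 (mod 667)
236^154 ≡ 1 (mod 667) ✓
The smallest such exponent is 154, so the order of 236 is 154.

154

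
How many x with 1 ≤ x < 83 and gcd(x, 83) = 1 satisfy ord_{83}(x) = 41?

40

φ(83) = 83 − 1 = 82 = 2 · 41.
Since (Z/83Z)^× is cyclic of order 82, the number of elements of order d is φ(d) when d | 82 and 0 otherwise.
41 | 82, and φ(41) = 41 − 1 = 40.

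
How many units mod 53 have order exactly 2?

1

φ(53) = 53 − 1 = 52 = 2^2 · 13.
Since (Z/53Z)^× is cyclic of order 52, the number of elements of order d is φ(d) when d | 52 and 0 otherwise.
2 | 52, and φ(2) = 2 − 1 = 1.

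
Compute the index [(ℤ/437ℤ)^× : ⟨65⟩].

6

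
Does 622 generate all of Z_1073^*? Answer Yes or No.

1073 = 29 · 37 is a product of two distinct odd primes, so (Z/1073Z)^× ≅ (Z/29Z)^× × (Z/37Z)^× is not cyclic.
No primitive root modulo 1073 exists; in particular 622 is not one.

No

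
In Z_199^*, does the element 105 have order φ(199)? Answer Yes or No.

Yes

φ(199) = 199 − 1 = 198 = 2 · 3^2 · 11.
An element g generates (Z/199Z)^× iff g^(198/q) ≢ 1 (mod 199) for each prime q ∈ {2, 3, 11}.
105^99 ≡ 198 (mod 199)  [q = 2: ≢ 1 ✓]
105^66 ≡ 92 (mod 199)  [q = 3: ≢ 1 ✓]
105^18 ≡ 18 (mod 199)  [q = 11: ≢ 1 ✓]
All checks pass, so 105 has order 198 and is a primitive root modulo 199.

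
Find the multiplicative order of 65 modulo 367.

366

Since 65 ∈ (Z/367Z)^×, its order divides φ(367) = 367 − 1 = 366 = 2 · 3 · 61.
Divisors of 366: 1, 2, 3, 6, 61, 122, 183, 366.
Compute 65^d (mod 367) for the divisors d until we hit 1:
65^1 ≡ 65
65^2 ≡ 188
65^3 ≡ 109
65^6 ≡ 137
65^61 ≡ 284
65^122 ≡ 283
65^183 ≡ 366
65^366 ≡ 1
So ord_367(65) = 366.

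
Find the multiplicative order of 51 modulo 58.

Since 51 ∈ (Z/58Z)^×, its order divides φ(58) = φ(2)·φ(29) = 1·28 = 28 = 2^2 · 7.
Divisors of 28: 1, 2, 4, 7, 14, 28.
Compute 51^d (mod 58) for the divisors d until we hit 1:
51^1 ≡ 51 (mod 58)
51^2 ≡ 49 (mod 58)
51^4 ≡ 23 (mod 58)
51^7 ≡ 57 (mod 58)
51^14 ≡ 1 (mod 58) ✓
So ord_58(51) = 14.

14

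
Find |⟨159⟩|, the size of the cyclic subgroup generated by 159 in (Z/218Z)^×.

108

Since 159 ∈ (Z/218Z)^×, its order divides φ(218) = φ(2)·φ(109) = 1·108 = 108 = 2^2 · 3^3.
Divisors of 108: 1, 2, 3, 4, 6, 9, 12, 18, 27, 36, 54, 108.
Test each divisor d:
159^1 ≡ 159 (mod 218)
159^2 ≡ 211 (mod 218)
159^3 ≡ 195 (mod 218)
159^4 ≡ 49 (mod 218)
159^6 ≡ 93 (mod 218)
159^9 ≡ 41 (mod 218)
159^12 ≡ 147 (mod 218)
159^18 ≡ 155 (mod 218)
159^27 ≡ 33 (mod 218)
159^36 ≡ 45 (mod 218)
159^54 ≡ 217 (mod 218)
159^108 ≡ 1 (mod 218) ✓
Therefore the multiplicative order of 159 modulo 218 is 108.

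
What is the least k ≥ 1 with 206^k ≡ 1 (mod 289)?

136

The order of 206 must divide φ(289) = φ(17^2) = 17·(17−1) = 272 = 2^4 · 17.
Divisors of 272: 1, 2, 4, 8, 16, 17, 34, 68, 136, 272.
Check 206^d mod 289 for each divisor in increasing order:
206^1 ≡ 206
206^2 ≡ 242
206^4 ≡ 186
206^8 ≡ 205
206^16 ≡ 120
206^17 ≡ 155
206^34 ≡ 38
206^68 ≡ 288
206^136 ≡ 1
Therefore the multiplicative order of 206 modulo 289 is 136.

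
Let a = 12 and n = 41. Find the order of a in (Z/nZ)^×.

40

ord(12) | φ(41) = 41 − 1 = 40 = 2^3 · 5.
Divisors of 40: 1, 2, 4, 5, 8, 10, 20, 40.
Check 12^d mod 41 for each divisor in increasing order:
12^1 ≡ 12
12^2 ≡ 21
12^4 ≡ 31
12^5 ≡ 3
12^8 ≡ 18
12^10 ≡ 9
12^20 ≡ 40
12^40 ≡ 1
So ord_41(12) = 40.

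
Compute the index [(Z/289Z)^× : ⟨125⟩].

Since 125 ∈ (Z/289Z)^×, its order divides φ(289) = φ(17^2) = 17·(17−1) = 272 = 2^4 · 17.
Divisors of 272: 1, 2, 4, 8, 16, 17, 34, 68, 136, 272.
Compute 125^d (mod 289) for the divisors d until we hit 1:
125^1 ≡ 125
125^2 ≡ 19
125^4 ≡ 72
125^8 ≡ 271
125^16 ≡ 35
125^17 ≡ 40
125^34 ≡ 155
125^68 ≡ 38
125^136 ≡ 288
125^272 ≡ 1
Thus |⟨125⟩| = ord(125) = 272.
[(Z/289Z)^× : ⟨125⟩] = 272/272 = 1.

1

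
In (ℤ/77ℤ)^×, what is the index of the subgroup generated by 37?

ord(37) | φ(77) = φ(7·11) = (7−1)·(11−1) = 6·10 = 60 = 2^2 · 3 · 5.
Divisors of 60: 1, 2, 3, 4, 5, 6, 10, 12, 15, 20, 30, 60.
Check 37^d mod 77 for each divisor in increasing order:
37^1 ≡ 37 (mod 77)
37^2 ≡ 60 (mod 77)
37^3 ≡ 64 (mod 77)
37^4 ≡ 58 (mod 77)
37^5 ≡ 67 (mod 77)
37^6 ≡ 15 (mod 77)
37^10 ≡ 23 (mod 77)
37^12 ≡ 71 (mod 77)
37^15 ≡ 1 (mod 77) ✓
The order of 37 is 15, so the subgroup it generates has 15 elements.
[(Z/77Z)^× : ⟨37⟩] = 60/15 = 4.

4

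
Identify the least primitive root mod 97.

5

φ(97) = 97 − 1 = 96 = 2^5 · 3.
g is a primitive root iff g^(96/q) ≢ 1 (mod 97) for each prime q ∈ {2, 3}.
g = 2: 2^48 ≡ 1 — hits 1, so not a primitive root.
g = 3: 3^48 ≡ 1 — hits 1, so not a primitive root.
g = 4: 4^48 ≡ 1 — hits 1, so not a primitive root.
g = 5: 5^48 ≡ 96; 5^32 ≡ 35 — none is 1, so 5 is a primitive root.
Hence the least primitive root of 97 is 5.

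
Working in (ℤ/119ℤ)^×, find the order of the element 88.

The order of 88 must divide φ(119) = φ(7·17) = (7−1)·(17−1) = 6·16 = 96 = 2^5 · 3.
Divisors of 96: 1, 2, 3, 4, 6, 8, 12, 16, 24, 32, 48, 96.
Compute 88^d (mod 119) for the divisors d until we hit 1:
88^1 ≡ 88 (mod 119)
88^2 ≡ 9 (mod 119)
88^3 ≡ 78 (mod 119)
88^4 ≡ 81 (mod 119)
88^6 ≡ 15 (mod 119)
88^8 ≡ 16 (mod 119)
88^12 ≡ 106 (mod 119)
88^16 ≡ 18 (mod 119)
88^24 ≡ 50 (mod 119)
88^32 ≡ 86 (mod 119)
88^48 ≡ 1 (mod 119) ✓
The smallest such exponent is 48, so the order of 88 is 48.

48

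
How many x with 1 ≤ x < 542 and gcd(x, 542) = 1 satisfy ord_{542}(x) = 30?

8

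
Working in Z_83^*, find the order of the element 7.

By Lagrange's theorem, ord_83(7) divides φ(83) = 83 − 1 = 82 = 2 · 41.
Divisors of 82: 1, 2, 41, 82.
Check 7^d mod 83 for each divisor in increasing order:
7^1 ≡ 7
7^2 ≡ 49
7^41 ≡ 1
So ord_83(7) = 41.

41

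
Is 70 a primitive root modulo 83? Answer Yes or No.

No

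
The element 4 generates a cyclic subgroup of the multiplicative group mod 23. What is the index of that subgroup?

2

ord(4) | φ(23) = 23 − 1 = 22 = 2 · 11.
Divisors of 22: 1, 2, 11, 22.
Evaluate successive powers at the divisors of 22:
4^1 ≡ 4 (mod 23)
4^2 ≡ 16 (mod 23)
4^11 ≡ 1 (mod 23) ✓
The order of 4 is 11, so the subgroup it generates has 11 elements.
Index = |(Z/23Z)^×| / |⟨4⟩| = 22 / 11 = 2.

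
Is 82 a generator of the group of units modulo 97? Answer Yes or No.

Yes

φ(97) = 97 − 1 = 96 = 2^5 · 3.
An element g generates (Z/97Z)^× iff g^(96/q) ≢ 1 (mod 97) for each prime q ∈ {2, 3}.
82^48 ≡ 96 (mod 97)  [q = 2: ≢ 1 ✓]
82^32 ≡ 61 (mod 97)  [q = 3: ≢ 1 ✓]
None equal 1, so ord_97(82) = 96: 82 is a primitive root.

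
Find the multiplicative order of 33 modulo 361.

342

Since 33 ∈ (Z/361Z)^×, its order divides φ(361) = φ(19^2) = 19·(19−1) = 342 = 2 · 3^2 · 19.
Divisors of 342: 1, 2, 3, 6, 9, 18, 19, 38, 57, 114, 171, 342.
Test each divisor d:
33^1 ≡ 33 (mod 361)
33^2 ≡ 6 (mod 361)
33^3 ≡ 198 (mod 361)
33^6 ≡ 216 (mod 361)
33^9 ≡ 170 (mod 361)
33^18 ≡ 20 (mod 361)
33^19 ≡ 299 (mod 361)
33^38 ≡ 234 (mod 361)
33^57 ≡ 293 (mod 361)
33^114 ≡ 292 (mod 361)
33^171 ≡ 360 (mod 361)
33^342 ≡ 1 (mod 361) ✓
So ord_361(33) = 342.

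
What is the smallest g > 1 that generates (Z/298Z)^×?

3

φ(298) = φ(2)·φ(149) = 1·148 = 148 = 2^2 · 37.
g is a primitive root iff g^(148/q) ≢ 1 (mod 298) for each prime q ∈ {2, 37}.
g = 2: gcd(2, 298) = 2 > 1, not a unit — skip.
g = 3: 3^74 ≡ 297; 3^4 ≡ 81 — none is 1, so 3 is a primitive root.
The smallest primitive root modulo 298 is 3.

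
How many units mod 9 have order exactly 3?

φ(9) = φ(3^2) = 3·(3−1) = 6 = 2 · 3.
In a cyclic group of order 6, there are φ(d) elements of order d for each divisor d of 6, and zero for non-divisors.
3 | 6, and φ(3) = 3 − 1 = 2.

2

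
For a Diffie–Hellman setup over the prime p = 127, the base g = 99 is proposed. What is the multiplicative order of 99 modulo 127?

9

The order of 99 must divide φ(127) = 127 − 1 = 126 = 2 · 3^2 · 7.
Divisors of 126: 1, 2, 3, 6, 7, 9, 14, 18, 21, 42, 63, 126.
Compute 99^d (mod 127) for the divisors d until we hit 1:
99^1 ≡ 99 (mod 127)
99^2 ≡ 22 (mod 127)
99^3 ≡ 19 (mod 127)
99^6 ≡ 107 (mod 127)
99^7 ≡ 52 (mod 127)
99^9 ≡ 1 (mod 127) ✓
So ord_127(99) = 9.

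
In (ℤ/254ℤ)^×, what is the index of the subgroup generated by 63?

9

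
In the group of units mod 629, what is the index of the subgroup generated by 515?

The order of 515 must divide φ(629) = φ(17·37) = (17−1)·(37−1) = 16·36 = 576 = 2^6 · 3^2.
Divisors of 576: 1, 2, 3, 4, 6, 8, 9, 12, 16, 18, 24, 32, 36, 48, 64, 72, 96, 144, 192, 288, 576.
Evaluate successive powers at the divisors of 576:
515^1 ≡ 515
515^2 ≡ 416
515^3 ≡ 380
515^4 ≡ 81
515^6 ≡ 359
515^8 ≡ 271
515^9 ≡ 556
515^12 ≡ 565
515^16 ≡ 477
515^18 ≡ 297
515^24 ≡ 322
515^32 ≡ 460
515^36 ≡ 149
515^48 ≡ 528
515^64 ≡ 256
515^72 ≡ 186
515^96 ≡ 137
515^144 ≡ 1
So ord_629(515) = 144, hence |⟨515⟩| = 144.
Index = |(Z/629Z)^×| / |⟨515⟩| = 576 / 144 = 4.

4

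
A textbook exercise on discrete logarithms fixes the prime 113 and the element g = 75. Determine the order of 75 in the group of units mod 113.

112

ord(75) | φ(113) = 113 − 1 = 112 = 2^4 · 7.
Divisors of 112: 1, 2, 4, 7, 8, 14, 16, 28, 56, 112.
Evaluate successive powers at the divisors of 112:
75^1 ≡ 75 (mod 113)
75^2 ≡ 88 (mod 113)
75^4 ≡ 60 (mod 113)
75^7 ≡ 48 (mod 113)
75^8 ≡ 97 (mod 113)
75^14 ≡ 44 (mod 113)
75^16 ≡ 30 (mod 113)
75^28 ≡ 15 (mod 113)
75^56 ≡ 112 (mod 113)
75^112 ≡ 1 (mod 113) ✓
Hence ord(75) = 112.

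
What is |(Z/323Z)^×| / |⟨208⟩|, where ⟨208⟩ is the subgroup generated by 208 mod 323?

72

ord(208) | φ(323) = φ(17·19) = (17−1)·(19−1) = 16·18 = 288 = 2^5 · 3^2.
Divisors of 288: 1, 2, 3, 4, 6, 8, 9, 12, 16, 18, 24, 32, 36, 48, 72, 96, 144, 288.
Check 208^d mod 323 for each divisor in increasing order:
208^1 ≡ 208
208^2 ≡ 305
208^3 ≡ 132
208^4 ≡ 1
So ord_323(208) = 4, hence |⟨208⟩| = 4.
[(Z/323Z)^× : ⟨208⟩] = 288/4 = 72.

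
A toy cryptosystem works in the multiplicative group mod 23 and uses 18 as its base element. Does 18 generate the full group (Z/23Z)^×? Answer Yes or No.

No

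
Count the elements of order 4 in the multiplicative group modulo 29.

2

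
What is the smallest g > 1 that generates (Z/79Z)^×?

3

φ(79) = 79 − 1 = 78 = 2 · 3 · 13.
g is a primitive root iff g^(78/q) ≢ 1 (mod 79) for each prime q ∈ {2, 3, 13}.
g = 2: 2^39 ≡ 1 — hits 1, so not a primitive root.
g = 3: 3^39 ≡ 78; 3^26 ≡ 23; 3^6 ≡ 18 — none is 1, so 3 is a primitive root.
Hence the least primitive root of 79 is 3.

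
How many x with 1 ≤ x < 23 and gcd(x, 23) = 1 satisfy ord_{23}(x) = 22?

10

φ(23) = 23 − 1 = 22 = 2 · 11.
Since (Z/23Z)^× is cyclic of order 22, the number of elements of order d is φ(d) when d | 22 and 0 otherwise.
22 = 2 · 11 divides 22, and φ(22) = 10.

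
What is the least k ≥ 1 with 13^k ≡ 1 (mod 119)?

4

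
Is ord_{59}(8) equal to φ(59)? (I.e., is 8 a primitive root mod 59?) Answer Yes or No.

Yes

φ(59) = 59 − 1 = 58 = 2 · 29.
It suffices to check that the order of 8 is not a proper divisor of 58: compute 8^(58/q) for q ∈ {2, 29}.
8^29 ≡ 58 (mod 59)  [q = 2: ≢ 1 ✓]
8^2 ≡ 5 (mod 59)  [q = 29: ≢ 1 ✓]
Every test exponent gives a nontrivial residue, hence 8 generates the full group.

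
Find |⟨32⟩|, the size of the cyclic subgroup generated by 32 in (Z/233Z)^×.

By Lagrange's theorem, ord_233(32) divides φ(233) = 233 − 1 = 232 = 2^3 · 29.
Divisors of 232: 1, 2, 4, 8, 29, 58, 116, 232.
Evaluate successive powers at the divisors of 232:
32^1 ≡ 32
32^2 ≡ 92
32^4 ≡ 76
32^8 ≡ 184
32^29 ≡ 1
Hence ord(32) = 29.

29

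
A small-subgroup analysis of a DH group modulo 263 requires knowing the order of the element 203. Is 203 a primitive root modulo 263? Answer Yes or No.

φ(263) = 263 − 1 = 262 = 2 · 131.
An element g generates (Z/263Z)^× iff g^(262/q) ≢ 1 (mod 263) for each prime q ∈ {2, 131}.
203^131 ≡ 1 (mod 263)  [q = 2: ≡ 1 ✗]
203^2 ≡ 181 (mod 263)  [q = 131: ≢ 1 ✓]
Since 203^131 ≡ 1, the order of 203 divides 131 < 262, so 203 is not a primitive root.

No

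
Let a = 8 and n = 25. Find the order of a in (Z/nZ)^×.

20

ord(8) | φ(25) = φ(5^2) = 5·(5−1) = 20 = 2^2 · 5.
Divisors of 20: 1, 2, 4, 5, 10, 20.
Test each divisor d:
8^1 ≡ 8 (mod 25)
8^2 ≡ 14 (mod 25)
8^4 ≡ 21 (mod 25)
8^5 ≡ 18 (mod 25)
8^10 ≡ 24 (mod 25)
8^20 ≡ 1 (mod 25) ✓
Hence ord(8) = 20.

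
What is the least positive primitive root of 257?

3

φ(257) = 257 − 1 = 256 = 2^8.
g is a primitive root iff g^(256/q) ≢ 1 (mod 257) for each prime q ∈ {2}.
g = 2: 2^128 ≡ 1 — hits 1, so not a primitive root.
g = 3: 3^128 ≡ 256 — none is 1, so 3 is a primitive root.
The smallest primitive root modulo 257 is 3.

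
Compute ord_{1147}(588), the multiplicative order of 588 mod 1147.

18

By Lagrange's theorem, ord_1147(588) divides φ(1147) = φ(31·37) = (31−1)·(37−1) = 30·36 = 1080 = 2^3 · 3^3 · 5.
Divisors of 1080: 1, 2, 3, 4, 5, 6, 8, 9, 10, 12, 15, 18, 20, 24, 27, 30, 36, 40, 45, 54, 60, 72, 90, 108, 120, 135, 180, 216, 270, 360, 540, 1080.
Compute 588^d (mod 1147) for the divisors d until we hit 1:
588^1 ≡ 588 (mod 1147)
588^2 ≡ 497 (mod 1147)
588^3 ≡ 898 (mod 1147)
588^4 ≡ 404 (mod 1147)
588^5 ≡ 123 (mod 1147)
588^6 ≡ 63 (mod 1147)
588^8 ≡ 342 (mod 1147)
588^9 ≡ 371 (mod 1147)
588^10 ≡ 218 (mod 1147)
588^12 ≡ 528 (mod 1147)
588^15 ≡ 433 (mod 1147)
588^18 ≡ 1 (mod 1147) ✓
Hence ord(588) = 18.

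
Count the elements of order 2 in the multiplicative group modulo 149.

φ(149) = 149 − 1 = 148 = 2^2 · 37.
Since (Z/149Z)^× is cyclic of order 148, the number of elements of order d is φ(d) when d | 148 and 0 otherwise.
2 | 148, and φ(2) = 2 − 1 = 1.

1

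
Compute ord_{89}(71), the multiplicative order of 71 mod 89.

44

The order of 71 must divide φ(89) = 89 − 1 = 88 = 2^3 · 11.
Divisors of 88: 1, 2, 4, 8, 11, 22, 44, 88.
Compute 71^d (mod 89) for the divisors d until we hit 1:
71^1 ≡ 71 (mod 89)
71^2 ≡ 57 (mod 89)
71^4 ≡ 45 (mod 89)
71^8 ≡ 67 (mod 89)
71^11 ≡ 55 (mod 89)
71^22 ≡ 88 (mod 89)
71^44 ≡ 1 (mod 89) ✓
So ord_89(71) = 44.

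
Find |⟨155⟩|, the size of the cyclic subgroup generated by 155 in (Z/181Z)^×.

By Lagrange's theorem, ord_181(155) divides φ(181) = 181 − 1 = 180 = 2^2 · 3^2 · 5.
Divisors of 180: 1, 2, 3, 4, 5, 6, 9, 10, 12, 15, 18, 20, 30, 36, 45, 60, 90, 180.
Check 155^d mod 181 for each divisor in increasing order:
155^1 ≡ 155
155^2 ≡ 133
155^3 ≡ 162
155^4 ≡ 132
155^5 ≡ 7
155^6 ≡ 180
155^9 ≡ 19
155^10 ≡ 49
155^12 ≡ 1
Hence ord(155) = 12.

12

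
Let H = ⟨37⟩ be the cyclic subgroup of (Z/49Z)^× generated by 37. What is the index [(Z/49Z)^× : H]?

ord(37) | φ(49) = φ(7^2) = 7·(7−1) = 42 = 2 · 3 · 7.
Divisors of 42: 1, 2, 3, 6, 7, 14, 21, 42.
Compute 37^d (mod 49) for the divisors d until we hit 1:
37^1 ≡ 37 (mod 49)
37^2 ≡ 46 (mod 49)
37^3 ≡ 36 (mod 49)
37^6 ≡ 22 (mod 49)
37^7 ≡ 30 (mod 49)
37^14 ≡ 18 (mod 49)
37^21 ≡ 1 (mod 49) ✓
So ord_49(37) = 21, hence |⟨37⟩| = 21.
[(Z/49Z)^× : ⟨37⟩] = 42/21 = 2.

2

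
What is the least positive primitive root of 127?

3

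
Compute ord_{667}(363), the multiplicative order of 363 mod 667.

308

By Lagrange's theorem, ord_667(363) divides φ(667) = φ(23·29) = (23−1)·(29−1) = 22·28 = 616 = 2^3 · 7 · 11.
Divisors of 616: 1, 2, 4, 7, 8, 11, 14, 22, 28, 44, 56, 77, 88, 154, 308, 616.
Check 363^d mod 667 for each divisor in increasing order:
363^1 ≡ 363 (mod 667)
363^2 ≡ 370 (mod 667)
363^4 ≡ 165 (mod 667)
363^7 ≡ 75 (mod 667)
363^8 ≡ 545 (mod 667)
363^11 ≡ 369 (mod 667)
363^14 ≡ 289 (mod 667)
363^22 ≡ 93 (mod 667)
363^28 ≡ 146 (mod 667)
363^44 ≡ 645 (mod 667)
363^56 ≡ 639 (mod 667)
363^77 ≡ 70 (mod 667)
363^88 ≡ 484 (mod 667)
363^154 ≡ 231 (mod 667)
363^308 ≡ 1 (mod 667) ✓
So ord_667(363) = 308.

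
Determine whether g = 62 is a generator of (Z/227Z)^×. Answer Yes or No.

φ(227) = 227 − 1 = 226 = 2 · 113.
62 is a primitive root mod 227 iff 62^(φ(227)/q) ≢ 1 for every prime q | φ(227), i.e. q ∈ {2, 113}.
62^113 ≡ 1 (mod 227)  [q = 2: ≡ 1 ✗]
62^2 ≡ 212 (mod 227)  [q = 113: ≢ 1 ✓]
Since 62^113 ≡ 1, the order of 62 divides 113 < 226, so 62 is not a primitive root.

No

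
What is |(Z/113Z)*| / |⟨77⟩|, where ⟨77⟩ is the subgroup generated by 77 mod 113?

2

Since 77 ∈ (Z/113Z)^×, its order divides φ(113) = 113 − 1 = 112 = 2^4 · 7.
Divisors of 112: 1, 2, 4, 7, 8, 14, 16, 28, 56, 112.
Check 77^d mod 113 for each divisor in increasing order:
77^1 ≡ 77
77^2 ≡ 53
77^4 ≡ 97
77^7 ≡ 18
77^8 ≡ 30
77^14 ≡ 98
77^16 ≡ 109
77^28 ≡ 112
77^56 ≡ 1
So ord_113(77) = 56, hence |⟨77⟩| = 56.
[(Z/113Z)^× : ⟨77⟩] = 112/56 = 2.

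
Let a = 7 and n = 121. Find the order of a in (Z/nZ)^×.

110

Since 7 ∈ (Z/121Z)^×, its order divides φ(121) = φ(11^2) = 11·(11−1) = 110 = 2 · 5 · 11.
Divisors of 110: 1, 2, 5, 10, 11, 22, 55, 110.
Test each divisor d:
7^1 ≡ 7 (mod 121)
7^2 ≡ 49 (mod 121)
7^5 ≡ 109 (mod 121)
7^10 ≡ 23 (mod 121)
7^11 ≡ 40 (mod 121)
7^22 ≡ 27 (mod 121)
7^55 ≡ 120 (mod 121)
7^110 ≡ 1 (mod 121) ✓
The smallest such exponent is 110, so the order of 7 is 110.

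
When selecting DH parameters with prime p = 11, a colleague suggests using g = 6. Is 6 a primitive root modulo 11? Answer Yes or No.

Yes

φ(11) = 11 − 1 = 10 = 2 · 5.
Test 6^(10/q) mod 11 for each prime factor q of 10:
6^5 ≡ 10 (mod 11)  [q = 2: ≢ 1 ✓]
6^2 ≡ 3 (mod 11)  [q = 5: ≢ 1 ✓]
All checks pass, so 6 has order 10 and is a primitive root modulo 11.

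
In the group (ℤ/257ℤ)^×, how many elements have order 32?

φ(257) = 257 − 1 = 256 = 2^8.
Since (Z/257Z)^× is cyclic of order 256, the number of elements of order d is φ(d) when d | 256 and 0 otherwise.
32 = 2^5 divides 256, and φ(32) = 16.

16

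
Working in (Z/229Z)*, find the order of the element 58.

114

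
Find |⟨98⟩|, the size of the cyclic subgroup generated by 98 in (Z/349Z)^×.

116

The order of 98 must divide φ(349) = 349 − 1 = 348 = 2^2 · 3 · 29.
Divisors of 348: 1, 2, 3, 4, 6, 12, 29, 58, 87, 116, 174, 348.
Test each divisor d:
98^1 ≡ 98
98^2 ≡ 181
98^3 ≡ 288
98^4 ≡ 304
98^6 ≡ 231
98^12 ≡ 313
98^29 ≡ 213
98^58 ≡ 348
98^87 ≡ 136
98^116 ≡ 1
Hence ord(98) = 116.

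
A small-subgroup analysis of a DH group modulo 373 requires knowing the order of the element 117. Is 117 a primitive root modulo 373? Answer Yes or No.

φ(373) = 373 − 1 = 372 = 2^2 · 3 · 31.
It suffices to check that the order of 117 is not a proper divisor of 372: compute 117^(372/q) for q ∈ {2, 3, 31}.
117^186 ≡ 1 (mod 373)  [q = 2: ≡ 1 ✗]
117^124 ≡ 88 (mod 373)  [q = 3: ≢ 1 ✓]
117^12 ≡ 86 (mod 373)  [q = 31: ≢ 1 ✓]
117^186 ≡ 1 shows ord(117) | 186, strictly less than φ(373); not a primitive root.

No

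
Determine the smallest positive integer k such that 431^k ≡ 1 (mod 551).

Since 431 ∈ (Z/551Z)^×, its order divides φ(551) = φ(19·29) = (19−1)·(29−1) = 18·28 = 504 = 2^3 · 3^2 · 7.
Divisors of 504: 1, 2, 3, 4, 6, 7, 8, 9, 12, 14, 18, 21, 24, 28, 36, 42, 56, 63, 72, 84, 126, 168, 252, 504.
Compute 431^d (mod 551) for the divisors d until we hit 1:
431^1 ≡ 431 (mod 551)
431^2 ≡ 74 (mod 551)
431^3 ≡ 487 (mod 551)
431^4 ≡ 517 (mod 551)
431^6 ≡ 239 (mod 551)
431^7 ≡ 523 (mod 551)
431^8 ≡ 54 (mod 551)
431^9 ≡ 132 (mod 551)
431^12 ≡ 368 (mod 551)
431^14 ≡ 233 (mod 551)
431^18 ≡ 343 (mod 551)
431^21 ≡ 88 (mod 551)
431^24 ≡ 429 (mod 551)
431^28 ≡ 291 (mod 551)
431^36 ≡ 286 (mod 551)
431^42 ≡ 30 (mod 551)
431^56 ≡ 378 (mod 551)
431^63 ≡ 436 (mod 551)
431^72 ≡ 248 (mod 551)
431^84 ≡ 349 (mod 551)
431^126 ≡ 1 (mod 551) ✓
The smallest such exponent is 126, so the order of 431 is 126.

126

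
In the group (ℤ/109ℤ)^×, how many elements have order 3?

2

φ(109) = 109 − 1 = 108 = 2^2 · 3^3.
In a cyclic group of order 108, there are φ(d) elements of order d for each divisor d of 108, and zero for non-divisors.
3 | 108, and φ(3) = 3 − 1 = 2.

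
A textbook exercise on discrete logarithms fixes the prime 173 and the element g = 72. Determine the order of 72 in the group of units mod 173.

172

Since 72 ∈ (Z/173Z)^×, its order divides φ(173) = 173 − 1 = 172 = 2^2 · 43.
Divisors of 172: 1, 2, 4, 43, 86, 172.
Evaluate successive powers at the divisors of 172:
72^1 ≡ 72 (mod 173)
72^2 ≡ 167 (mod 173)
72^4 ≡ 36 (mod 173)
72^43 ≡ 80 (mod 173)
72^86 ≡ 172 (mod 173)
72^172 ≡ 1 (mod 173) ✓
Therefore the multiplicative order of 72 modulo 173 is 172.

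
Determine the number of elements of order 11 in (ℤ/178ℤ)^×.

φ(178) = φ(2)·φ(89) = 1·88 = 88 = 2^3 · 11.
In a cyclic group of order 88, there are φ(d) elements of order d for each divisor d of 88, and zero for non-divisors.
11 | 88, and φ(11) = 11 − 1 = 10.

10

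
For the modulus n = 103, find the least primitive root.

φ(103) = 103 − 1 = 102 = 2 · 3 · 17.
g is a primitive root iff g^(102/q) ≢ 1 (mod 103) for each prime q ∈ {2, 3, 17}.
g = 2: 2^51 ≡ 1 — hits 1, so not a primitive root.
g = 3: 3^51 ≡ 102; 3^34 ≡ 1 — hits 1, so not a primitive root.
g = 4: 4^51 ≡ 1 — hits 1, so not a primitive root.
g = 5: 5^51 ≡ 102; 5^34 ≡ 56; 5^6 ≡ 72 — none is 1, so 5 is a primitive root.
Hence the least primitive root of 103 is 5.

5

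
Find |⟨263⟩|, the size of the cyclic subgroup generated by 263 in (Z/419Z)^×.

By Lagrange's theorem, ord_419(263) divides φ(419) = 419 − 1 = 418 = 2 · 11 · 19.
Divisors of 418: 1, 2, 11, 19, 22, 38, 209, 418.
Compute 263^d (mod 419) for the divisors d until we hit 1:
263^1 ≡ 263 (mod 419)
263^2 ≡ 34 (mod 419)
263^11 ≡ 204 (mod 419)
263^19 ≡ 250 (mod 419)
263^22 ≡ 135 (mod 419)
263^38 ≡ 69 (mod 419)
263^209 ≡ 418 (mod 419)
263^418 ≡ 1 (mod 419) ✓
Hence ord(263) = 418.

418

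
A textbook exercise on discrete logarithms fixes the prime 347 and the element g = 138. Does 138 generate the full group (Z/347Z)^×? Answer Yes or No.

No

φ(347) = 347 − 1 = 346 = 2 · 173.
An element g generates (Z/347Z)^× iff g^(346/q) ≢ 1 (mod 347) for each prime q ∈ {2, 173}.
138^173 ≡ 1 (mod 347)  [q = 2: ≡ 1 ✗]
138^2 ≡ 306 (mod 347)  [q = 173: ≢ 1 ✓]
138^173 ≡ 1 shows ord(138) | 173, strictly less than φ(347); not a primitive root.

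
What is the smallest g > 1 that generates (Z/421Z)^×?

2

φ(421) = 421 − 1 = 420 = 2^2 · 3 · 5 · 7.
g is a primitive root iff g^(420/q) ≢ 1 (mod 421) for each prime q ∈ {2, 3, 5, 7}.
g = 2: 2^210 ≡ 420; 2^140 ≡ 400; 2^84 ≡ 279; 2^60 ≡ 370 — none is 1, so 2 is a primitive root.
So 2 is the smallest generator of (Z/421Z)^×.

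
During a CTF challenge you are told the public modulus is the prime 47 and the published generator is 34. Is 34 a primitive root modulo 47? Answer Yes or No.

φ(47) = 47 − 1 = 46 = 2 · 23.
It suffices to check that the order of 34 is not a proper divisor of 46: compute 34^(46/q) for q ∈ {2, 23}.
34^23 ≡ 1 (mod 47)  [q = 2: ≡ 1 ✗]
34^2 ≡ 28 (mod 47)  [q = 23: ≢ 1 ✓]
Since 34^23 ≡ 1, the order of 34 divides 23 < 46, so 34 is not a primitive root.

No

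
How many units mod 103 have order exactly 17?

16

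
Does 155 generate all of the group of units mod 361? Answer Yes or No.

Yes

φ(361) = φ(19^2) = 19·(19−1) = 342 = 2 · 3^2 · 19.
Test 155^(342/q) mod 361 for each prime factor q of 342:
155^171 ≡ 360 (mod 361)  [q = 2: ≢ 1 ✓]
155^114 ≡ 292 (mod 361)  [q = 3: ≢ 1 ✓]
155^18 ≡ 172 (mod 361)  [q = 19: ≢ 1 ✓]
Every test exponent gives a nontrivial residue, hence 155 generates the full group.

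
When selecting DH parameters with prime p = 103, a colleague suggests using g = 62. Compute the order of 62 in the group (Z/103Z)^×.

102

By Lagrange's theorem, ord_103(62) divides φ(103) = 103 − 1 = 102 = 2 · 3 · 17.
Divisors of 102: 1, 2, 3, 6, 17, 34, 51, 102.
Evaluate successive powers at the divisors of 102:
62^1 ≡ 62 (mod 103)
62^2 ≡ 33 (mod 103)
62^3 ≡ 89 (mod 103)
62^6 ≡ 93 (mod 103)
62^17 ≡ 47 (mod 103)
62^34 ≡ 46 (mod 103)
62^51 ≡ 102 (mod 103)
62^102 ≡ 1 (mod 103) ✓
Therefore the multiplicative order of 62 modulo 103 is 102.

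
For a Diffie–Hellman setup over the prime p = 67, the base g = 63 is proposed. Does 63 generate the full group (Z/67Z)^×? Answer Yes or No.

φ(67) = 67 − 1 = 66 = 2 · 3 · 11.
63 is a primitive root mod 67 iff 63^(φ(67)/q) ≢ 1 for every prime q | φ(67), i.e. q ∈ {2, 3, 11}.
63^33 ≡ 66 (mod 67)  [q = 2: ≢ 1 ✓]
63^22 ≡ 29 (mod 67)  [q = 3: ≢ 1 ✓]
63^6 ≡ 9 (mod 67)  [q = 11: ≢ 1 ✓]
None equal 1, so ord_67(63) = 66: 63 is a primitive root.

Yes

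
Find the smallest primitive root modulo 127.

3

φ(127) = 127 − 1 = 126 = 2 · 3^2 · 7.
Test candidates g = 2, 3, … against the prime factors q ∈ {2, 3, 7} of φ(127): g is a generator iff g^(126/q) ≢ 1 for every such q.
g = 2: 2^63 ≡ 1 — hits 1, so not a primitive root.
g = 3: 3^63 ≡ 126; 3^42 ≡ 107; 3^18 ≡ 4 — none is 1, so 3 is a primitive root.
So 3 is the smallest generator of (Z/127Z)^×.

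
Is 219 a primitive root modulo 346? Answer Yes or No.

φ(346) = φ(2)·φ(173) = 1·172 = 172 = 2^2 · 43.
Test 219^(172/q) mod 346 for each prime factor q of 172:
219^86 ≡ 345 (mod 346)  [q = 2: ≢ 1 ✓]
219^4 ≡ 43 (mod 346)  [q = 43: ≢ 1 ✓]
Every test exponent gives a nontrivial residue, hence 219 generates the full group.

Yes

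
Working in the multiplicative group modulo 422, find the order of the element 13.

35

The order of 13 must divide φ(422) = φ(2)·φ(211) = 1·210 = 210 = 2 · 3 · 5 · 7.
Divisors of 210: 1, 2, 3, 5, 6, 7, 10, 14, 15, 21, 30, 35, 42, 70, 105, 210.
Check 13^d mod 422 for each divisor in increasing order:
13^1 ≡ 13 (mod 422)
13^2 ≡ 169 (mod 422)
13^3 ≡ 87 (mod 422)
13^5 ≡ 355 (mod 422)
13^6 ≡ 395 (mod 422)
13^7 ≡ 71 (mod 422)
13^10 ≡ 269 (mod 422)
13^14 ≡ 399 (mod 422)
13^15 ≡ 123 (mod 422)
13^21 ≡ 55 (mod 422)
13^30 ≡ 359 (mod 422)
13^35 ≡ 1 (mod 422) ✓
Hence ord(13) = 35.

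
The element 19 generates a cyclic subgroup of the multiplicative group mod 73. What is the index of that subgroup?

2

ord(19) | φ(73) = 73 − 1 = 72 = 2^3 · 3^2.
Divisors of 72: 1, 2, 3, 4, 6, 8, 9, 12, 18, 24, 36, 72.
Test each divisor d:
19^1 ≡ 19 (mod 73)
19^2 ≡ 69 (mod 73)
19^3 ≡ 70 (mod 73)
19^4 ≡ 16 (mod 73)
19^6 ≡ 9 (mod 73)
19^8 ≡ 37 (mod 73)
19^9 ≡ 46 (mod 73)
19^12 ≡ 8 (mod 73)
19^18 ≡ 72 (mod 73)
19^24 ≡ 64 (mod 73)
19^36 ≡ 1 (mod 73) ✓
The order of 19 is 36, so the subgroup it generates has 36 elements.
[(Z/73Z)^× : ⟨19⟩] = 72/36 = 2.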